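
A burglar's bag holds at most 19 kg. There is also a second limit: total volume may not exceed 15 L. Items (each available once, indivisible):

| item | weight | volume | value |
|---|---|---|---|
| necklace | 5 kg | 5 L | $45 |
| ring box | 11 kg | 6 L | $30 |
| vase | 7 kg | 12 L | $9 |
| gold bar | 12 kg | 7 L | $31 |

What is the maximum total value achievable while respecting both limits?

$76

Feasible sets respecting both limits:
- necklace+gold bar: weight 17, volume 12, value 76
- necklace+ring box: weight 16, volume 11, value 75
- necklace: weight 5, volume 5, value 45
- gold bar: weight 12, volume 7, value 31
Best: $76.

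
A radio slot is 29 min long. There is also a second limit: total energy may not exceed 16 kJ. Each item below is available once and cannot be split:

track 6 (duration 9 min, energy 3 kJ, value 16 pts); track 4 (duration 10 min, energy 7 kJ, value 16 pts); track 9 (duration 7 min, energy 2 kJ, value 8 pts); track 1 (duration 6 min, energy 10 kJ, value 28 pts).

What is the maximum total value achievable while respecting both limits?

Feasible sets respecting both limits:
- track 6+track 9+track 1: duration 22, energy 15, value 52
- track 6+track 1: duration 15, energy 13, value 44
- track 6+track 4+track 9: duration 26, energy 12, value 40
Best: 52 pts.

52 pts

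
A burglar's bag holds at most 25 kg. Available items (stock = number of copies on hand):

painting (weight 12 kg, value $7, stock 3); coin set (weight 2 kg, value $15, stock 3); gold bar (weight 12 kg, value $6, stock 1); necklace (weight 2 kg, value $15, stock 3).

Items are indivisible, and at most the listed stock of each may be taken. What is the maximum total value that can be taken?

Best selections within weight 25 and stock limits:
- 1×painting + 3×coin set + 3×necklace: weight 24, value 97
- 3×coin set + 1×gold bar + 3×necklace: weight 24, value 96
- 3×coin set + 3×necklace: weight 12, value 90
Best: $97.

$97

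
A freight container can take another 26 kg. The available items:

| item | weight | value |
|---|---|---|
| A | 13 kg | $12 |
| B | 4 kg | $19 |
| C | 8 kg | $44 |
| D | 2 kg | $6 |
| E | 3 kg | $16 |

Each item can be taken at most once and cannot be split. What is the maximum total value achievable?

$85

Check high-value combinations within 26 kg:
- B+C+D+E: weight 4+8+2+3=17, value 19+44+6+16=85
- B+C+E: weight 4+8+3=15, value 19+44+16=79
- A+C+D+E: weight 13+8+2+3=26, value 12+44+6+16=78
- A+B+C: weight 13+4+8=25, value 12+19+44=75
- A+C+E: weight 13+8+3=24, value 12+44+16=72
Best: $85.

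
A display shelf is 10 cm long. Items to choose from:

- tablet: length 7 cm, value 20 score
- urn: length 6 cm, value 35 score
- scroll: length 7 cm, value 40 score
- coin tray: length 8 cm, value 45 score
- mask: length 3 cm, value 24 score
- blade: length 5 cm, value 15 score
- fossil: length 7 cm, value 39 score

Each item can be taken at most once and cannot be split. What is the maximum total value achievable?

This is a 0/1 knapsack; check combinations near the capacity.
- scroll+mask: length 7+3=10, value 40+24=64
- mask+fossil: length 3+7=10, value 24+39=63
- urn+mask: length 6+3=9, value 35+24=59
Best: 64 score.

64 score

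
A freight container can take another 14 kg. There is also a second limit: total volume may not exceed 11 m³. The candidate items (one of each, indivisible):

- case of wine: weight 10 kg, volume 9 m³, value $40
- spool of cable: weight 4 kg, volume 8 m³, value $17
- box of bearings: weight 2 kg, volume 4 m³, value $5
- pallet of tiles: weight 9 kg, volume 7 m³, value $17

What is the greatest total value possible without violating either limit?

Feasible sets respecting both limits:
- case of wine: weight 10, volume 9, value 40
- box of bearings+pallet of tiles: weight 11, volume 11, value 22
- spool of cable: weight 4, volume 8, value 17
Best: $40.

$40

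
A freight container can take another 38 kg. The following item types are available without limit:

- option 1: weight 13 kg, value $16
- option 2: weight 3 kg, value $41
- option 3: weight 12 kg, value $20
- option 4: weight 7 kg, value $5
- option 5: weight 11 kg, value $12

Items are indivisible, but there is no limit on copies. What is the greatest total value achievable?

Best value-per-unit is option 2 at 41/3, and filling with it alone uses weight 12×3=36. No mix of the others beats 12×41 = 492.

$492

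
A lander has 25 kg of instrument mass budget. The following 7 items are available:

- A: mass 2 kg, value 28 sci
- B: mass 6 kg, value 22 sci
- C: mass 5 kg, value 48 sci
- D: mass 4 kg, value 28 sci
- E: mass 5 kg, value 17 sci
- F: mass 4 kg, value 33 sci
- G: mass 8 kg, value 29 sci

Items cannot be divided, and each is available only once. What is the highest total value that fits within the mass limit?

Check high-value combinations within 25 kg:
- A+C+D+F+G: mass 2+5+4+4+8=23, value 28+48+28+33+29=166
- A+B+C+F+G: mass 2+6+5+4+8=25, value 28+22+48+33+29=160
- A+B+C+D+F: mass 2+6+5+4+4=21, value 28+22+48+28+33=159
Best: 166 sci.

166 sci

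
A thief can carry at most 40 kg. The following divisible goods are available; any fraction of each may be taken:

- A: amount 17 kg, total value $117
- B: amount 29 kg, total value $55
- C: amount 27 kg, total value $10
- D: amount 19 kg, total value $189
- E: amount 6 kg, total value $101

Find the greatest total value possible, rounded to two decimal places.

393.24

Take in order of value per unit:
- E (101/6 per unit): all 6 → value 101, running total 101.00
- D (189/19 per unit): all 19 → value 189, running total 290.00
- A (117/17 per unit): 15 of 17 → value 15×117/17 = 103.2353, running total 393.24
Total 393.24.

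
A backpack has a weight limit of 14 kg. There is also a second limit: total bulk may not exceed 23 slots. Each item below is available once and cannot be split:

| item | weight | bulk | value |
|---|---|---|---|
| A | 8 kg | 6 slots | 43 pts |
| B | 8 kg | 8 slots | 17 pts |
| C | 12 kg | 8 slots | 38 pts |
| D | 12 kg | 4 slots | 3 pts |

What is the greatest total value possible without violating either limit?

43 pts

Feasible sets respecting both limits:
- A: weight 8, bulk 6, value 43
- C: weight 12, bulk 8, value 38
- B: weight 8, bulk 8, value 17
- D: weight 12, bulk 4, value 3
Best: 43 pts.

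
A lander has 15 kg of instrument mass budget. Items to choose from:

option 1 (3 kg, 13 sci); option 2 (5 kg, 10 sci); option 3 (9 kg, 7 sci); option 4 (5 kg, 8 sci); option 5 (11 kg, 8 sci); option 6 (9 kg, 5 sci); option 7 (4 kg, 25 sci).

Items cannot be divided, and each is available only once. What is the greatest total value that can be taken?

48 sci

This is a 0/1 knapsack; check combinations near the capacity.
- option 1+option 2+option 7: mass 3+5+4=12, value 13+10+25=48
- option 1+option 4+option 7: mass 3+5+4=12, value 13+8+25=46
- option 2+option 4+option 7: mass 5+5+4=14, value 10+8+25=43
- option 1+option 7: mass 3+4=7, value 13+25=38
- option 2+option 7: mass 5+4=9, value 10+25=35
Best: 48 sci.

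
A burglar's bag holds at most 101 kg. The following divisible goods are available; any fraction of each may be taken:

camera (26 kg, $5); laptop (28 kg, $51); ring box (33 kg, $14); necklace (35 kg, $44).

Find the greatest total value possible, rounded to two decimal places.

109.96

Take in order of value per unit:
- laptop (51/28 per unit): all 28 → value 51, running total 51.00
- necklace (44/35 per unit): all 35 → value 44, running total 95.00
- ring box (14/33 per unit): all 33 → value 14, running total 109.00
- camera (5/26 per unit): 5 of 26 → value 5×5/26 = 0.9615, running total 109.96
Total 109.96.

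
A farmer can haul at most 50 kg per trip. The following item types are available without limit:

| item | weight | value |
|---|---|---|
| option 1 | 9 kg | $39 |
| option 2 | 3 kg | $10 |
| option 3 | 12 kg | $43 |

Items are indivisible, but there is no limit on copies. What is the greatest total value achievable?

Best value-per-unit is option 1 at 39/9; filling with it alone gives 5×39 = 195.
Optimal mix: 5×option 1 + 1×option 2 → weight 48, value 205.

$205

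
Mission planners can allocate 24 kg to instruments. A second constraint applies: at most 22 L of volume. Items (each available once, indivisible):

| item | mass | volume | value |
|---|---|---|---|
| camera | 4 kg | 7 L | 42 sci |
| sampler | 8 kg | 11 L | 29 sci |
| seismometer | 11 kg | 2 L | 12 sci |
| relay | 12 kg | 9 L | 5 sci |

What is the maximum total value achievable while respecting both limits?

83 sci

Feasible sets respecting both limits:
- camera+sampler+seismometer: mass 23, volume 20, value 83
- camera+sampler: mass 12, volume 18, value 71
- camera+seismometer: mass 15, volume 9, value 54
Best: 83 sci.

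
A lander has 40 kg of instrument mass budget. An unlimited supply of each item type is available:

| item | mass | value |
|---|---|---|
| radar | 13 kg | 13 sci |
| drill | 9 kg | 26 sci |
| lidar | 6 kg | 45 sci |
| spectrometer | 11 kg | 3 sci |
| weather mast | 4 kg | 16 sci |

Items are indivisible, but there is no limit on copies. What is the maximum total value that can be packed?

Best value-per-unit is lidar at 45/6; filling with it alone gives 6×45 = 270.
Optimal mix: 6×lidar + 1×weather mast → mass 40, value 286.

286 sci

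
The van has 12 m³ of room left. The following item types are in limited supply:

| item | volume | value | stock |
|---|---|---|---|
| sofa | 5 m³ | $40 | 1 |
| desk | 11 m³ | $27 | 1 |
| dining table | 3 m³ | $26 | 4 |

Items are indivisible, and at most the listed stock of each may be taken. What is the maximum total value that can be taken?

Best selections within volume 12 and stock limits:
- 4×dining table: volume 12, value 104
- 1×sofa + 2×dining table: volume 11, value 92
- 3×dining table: volume 9, value 78
- 1×sofa + 1×dining table: volume 8, value 66
Best: $104.

$104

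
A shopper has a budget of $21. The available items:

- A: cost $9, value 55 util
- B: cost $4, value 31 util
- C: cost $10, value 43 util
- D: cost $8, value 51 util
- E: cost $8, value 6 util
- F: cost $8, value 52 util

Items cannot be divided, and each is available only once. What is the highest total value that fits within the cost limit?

138 util

This is a 0/1 knapsack; check combinations near the capacity.
- A+B+F: cost 9+4+8=21, value 55+31+52=138
- A+B+D: cost 9+4+8=21, value 55+31+51=137
- B+D+F: cost 4+8+8=20, value 31+51+52=134
- A+F: cost 9+8=17, value 55+52=107
Best: 138 util.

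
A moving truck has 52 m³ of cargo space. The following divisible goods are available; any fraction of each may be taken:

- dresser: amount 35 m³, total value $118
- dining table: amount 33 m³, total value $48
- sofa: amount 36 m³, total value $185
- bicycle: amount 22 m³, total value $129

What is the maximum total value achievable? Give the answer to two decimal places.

Take in order of value per unit:
- bicycle (129/22 per unit): all 22 → value 129, running total 129.00
- sofa (185/36 per unit): 30 of 36 → value 30×185/36 = 154.1667, running total 283.17
Total 283.17.

283.17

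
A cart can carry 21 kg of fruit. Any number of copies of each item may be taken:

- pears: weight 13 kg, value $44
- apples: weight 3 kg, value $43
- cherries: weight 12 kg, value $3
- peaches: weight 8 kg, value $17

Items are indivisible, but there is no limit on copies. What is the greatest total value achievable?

$301

Best value-per-unit is apples at 43/3, and filling with it alone uses weight 7×3=21. No mix of the others beats 7×43 = 301.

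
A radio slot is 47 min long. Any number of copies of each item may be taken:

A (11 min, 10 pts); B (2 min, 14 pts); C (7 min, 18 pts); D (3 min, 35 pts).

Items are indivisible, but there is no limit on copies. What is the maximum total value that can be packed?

539 pts

Best value-per-unit is D at 35/3; filling with it alone gives 15×35 = 525.
Optimal mix: 1×B + 15×D → duration 47, value 539.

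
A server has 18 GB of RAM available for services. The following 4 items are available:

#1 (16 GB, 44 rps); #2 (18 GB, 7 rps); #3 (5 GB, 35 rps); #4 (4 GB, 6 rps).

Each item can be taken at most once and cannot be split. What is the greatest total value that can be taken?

Check high-value combinations within 18 GB:
- #1: memory 16, value 44
- #3+#4: memory 5+4=9, value 35+6=41
- #3: memory 5, value 35
Best: 44 rps.

44 rps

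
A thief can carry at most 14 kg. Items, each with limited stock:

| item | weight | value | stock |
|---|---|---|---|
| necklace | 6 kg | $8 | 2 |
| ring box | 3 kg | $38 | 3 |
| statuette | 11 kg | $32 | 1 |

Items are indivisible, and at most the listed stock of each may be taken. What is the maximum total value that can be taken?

$114

Top feasible selections:
- 3×ring box: weight 9, value 114
- 1×necklace + 2×ring box: weight 12, value 84
- 2×ring box: weight 6, value 76
Best: $114.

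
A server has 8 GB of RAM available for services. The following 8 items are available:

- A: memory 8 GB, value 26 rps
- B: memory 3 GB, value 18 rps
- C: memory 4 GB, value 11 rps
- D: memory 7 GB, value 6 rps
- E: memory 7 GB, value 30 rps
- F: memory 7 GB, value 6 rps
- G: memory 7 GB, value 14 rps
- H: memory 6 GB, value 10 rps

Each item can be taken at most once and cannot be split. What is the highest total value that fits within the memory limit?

30 rps

This is a 0/1 knapsack; check combinations near the capacity.
- E: memory 7, value 30
- B+C: memory 3+4=7, value 18+11=29
- A: memory 8, value 26
Best: 30 rps.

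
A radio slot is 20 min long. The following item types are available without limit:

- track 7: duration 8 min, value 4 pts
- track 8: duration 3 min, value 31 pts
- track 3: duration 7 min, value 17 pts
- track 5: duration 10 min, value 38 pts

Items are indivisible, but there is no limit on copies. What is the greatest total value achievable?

Best value-per-unit is track 8 at 31/3, and filling with it alone uses duration 6×3=18. No mix of the others beats 6×31 = 186.

186 pts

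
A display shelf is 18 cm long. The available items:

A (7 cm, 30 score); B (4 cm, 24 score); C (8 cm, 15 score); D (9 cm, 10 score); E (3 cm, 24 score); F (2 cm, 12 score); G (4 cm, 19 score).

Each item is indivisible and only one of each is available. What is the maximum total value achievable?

97 score

This is a 0/1 knapsack; check combinations near the capacity.
- A+B+E+G: length 7+4+3+4=18, value 30+24+24+19=97
- A+B+E+F: length 7+4+3+2=16, value 30+24+24+12=90
- A+E+F+G: length 7+3+2+4=16, value 30+24+12+19=85
- A+B+F+G: length 7+4+2+4=17, value 30+24+12+19=85
- B+E+F+G: length 4+3+2+4=13, value 24+24+12+19=79
Best: 97 score.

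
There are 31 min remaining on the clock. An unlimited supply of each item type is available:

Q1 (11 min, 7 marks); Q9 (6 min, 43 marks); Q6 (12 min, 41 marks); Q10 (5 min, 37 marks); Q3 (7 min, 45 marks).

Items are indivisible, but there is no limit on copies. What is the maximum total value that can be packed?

Best value-per-unit is Q10 at 37/5; filling with it alone gives 6×37 = 222.
Optimal mix: 1×Q9 + 5×Q10 → time 31, value 228.

228 marks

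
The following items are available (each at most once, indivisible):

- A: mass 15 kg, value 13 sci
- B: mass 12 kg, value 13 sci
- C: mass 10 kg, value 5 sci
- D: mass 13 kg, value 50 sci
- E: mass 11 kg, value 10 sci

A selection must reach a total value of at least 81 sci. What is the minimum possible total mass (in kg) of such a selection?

50

Subsets with value ≥ 81, sorted by total mass:
- A+B+C+D: mass 50, value 81
- A+B+D+E: mass 51, value 86
- A+B+C+D+E: mass 61, value 91
Minimum mass: 50 kg.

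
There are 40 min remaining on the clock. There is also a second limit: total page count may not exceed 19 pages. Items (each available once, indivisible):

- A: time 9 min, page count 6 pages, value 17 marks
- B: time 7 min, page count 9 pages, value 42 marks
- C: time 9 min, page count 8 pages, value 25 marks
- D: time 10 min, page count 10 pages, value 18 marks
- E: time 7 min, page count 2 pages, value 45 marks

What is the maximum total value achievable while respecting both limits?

112 marks

Feasible sets respecting both limits:
- B+C+E: time 23, page count 19, value 112
- A+B+E: time 23, page count 17, value 104
- B+E: time 14, page count 11, value 87
Best: 112 marks.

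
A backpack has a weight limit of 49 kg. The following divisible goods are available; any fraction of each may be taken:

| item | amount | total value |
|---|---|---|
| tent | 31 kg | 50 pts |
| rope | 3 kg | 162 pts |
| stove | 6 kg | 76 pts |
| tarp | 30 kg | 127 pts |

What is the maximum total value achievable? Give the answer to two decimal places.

Take in order of value per unit:
- rope (162/3 per unit): all 3 → value 162, running total 162.00
- stove (76/6 per unit): all 6 → value 76, running total 238.00
- tarp (127/30 per unit): all 30 → value 127, running total 365.00
- tent (50/31 per unit): 10 of 31 → value 10×50/31 = 16.1290, running total 381.13
Total 381.13.

381.13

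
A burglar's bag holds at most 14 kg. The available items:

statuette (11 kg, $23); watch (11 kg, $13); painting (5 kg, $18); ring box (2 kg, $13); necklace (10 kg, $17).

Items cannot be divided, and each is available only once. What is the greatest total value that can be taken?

$36

Check high-value combinations within 14 kg:
- statuette+ring box: weight 11+2=13, value 23+13=36
- painting+ring box: weight 5+2=7, value 18+13=31
- ring box+necklace: weight 2+10=12, value 13+17=30
- watch+ring box: weight 11+2=13, value 13+13=26
Best: $36.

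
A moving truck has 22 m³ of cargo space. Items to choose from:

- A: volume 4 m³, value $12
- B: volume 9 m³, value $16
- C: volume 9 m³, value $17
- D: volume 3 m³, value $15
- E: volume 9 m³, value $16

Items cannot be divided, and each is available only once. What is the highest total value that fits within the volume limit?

$48

Check high-value combinations within 22 m³:
- B+C+D: volume 9+9+3=21, value 16+17+15=48
- C+D+E: volume 9+3+9=21, value 17+15+16=48
- B+D+E: volume 9+3+9=21, value 16+15+16=47
- A+B+C: volume 4+9+9=22, value 12+16+17=45
- A+C+E: volume 4+9+9=22, value 12+17+16=45
Best: $48.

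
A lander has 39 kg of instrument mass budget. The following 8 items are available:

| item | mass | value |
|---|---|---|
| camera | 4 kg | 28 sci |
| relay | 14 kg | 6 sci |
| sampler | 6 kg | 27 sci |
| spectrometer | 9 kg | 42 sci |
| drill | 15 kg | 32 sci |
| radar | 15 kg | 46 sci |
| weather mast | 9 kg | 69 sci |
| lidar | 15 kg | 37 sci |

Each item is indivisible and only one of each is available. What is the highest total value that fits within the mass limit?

185 sci

Check high-value combinations within 39 kg:
- camera+spectrometer+radar+weather mast: mass 4+9+15+9=37, value 28+42+46+69=185
- sampler+spectrometer+radar+weather mast: mass 6+9+15+9=39, value 27+42+46+69=184
- camera+spectrometer+weather mast+lidar: mass 4+9+9+15=37, value 28+42+69+37=176
- sampler+spectrometer+weather mast+lidar: mass 6+9+9+15=39, value 27+42+69+37=175
- camera+spectrometer+drill+weather mast: mass 4+9+15+9=37, value 28+42+32+69=171
Best: 185 sci.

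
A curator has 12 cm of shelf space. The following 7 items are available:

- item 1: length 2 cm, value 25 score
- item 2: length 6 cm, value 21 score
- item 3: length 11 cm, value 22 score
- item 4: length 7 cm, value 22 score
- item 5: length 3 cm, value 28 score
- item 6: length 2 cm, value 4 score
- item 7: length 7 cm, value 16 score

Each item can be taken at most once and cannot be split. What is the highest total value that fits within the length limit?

Check high-value combinations within 12 cm:
- item 1+item 4+item 5: length 2+7+3=12, value 25+22+28=75
- item 1+item 2+item 5: length 2+6+3=11, value 25+21+28=74
- item 1+item 5+item 7: length 2+3+7=12, value 25+28+16=69
- item 1+item 5+item 6: length 2+3+2=7, value 25+28+4=57
Best: 75 score.

75 score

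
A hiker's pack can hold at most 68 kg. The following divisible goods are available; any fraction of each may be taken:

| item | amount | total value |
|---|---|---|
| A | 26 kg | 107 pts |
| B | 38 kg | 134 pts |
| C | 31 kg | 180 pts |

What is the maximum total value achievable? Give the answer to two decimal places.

325.79

Take in order of value per unit:
- C (180/31 per unit): all 31 → value 180, running total 180.00
- A (107/26 per unit): all 26 → value 107, running total 287.00
- B (134/38 per unit): 11 of 38 → value 11×134/38 = 38.7895, running total 325.79
Total 325.79.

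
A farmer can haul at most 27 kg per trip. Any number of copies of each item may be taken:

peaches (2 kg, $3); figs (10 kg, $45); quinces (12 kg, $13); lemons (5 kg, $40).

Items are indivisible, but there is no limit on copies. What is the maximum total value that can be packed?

$203

Best value-per-unit is lemons at 40/5; filling with it alone gives 5×40 = 200.
Optimal mix: 1×peaches + 5×lemons → weight 27, value 203.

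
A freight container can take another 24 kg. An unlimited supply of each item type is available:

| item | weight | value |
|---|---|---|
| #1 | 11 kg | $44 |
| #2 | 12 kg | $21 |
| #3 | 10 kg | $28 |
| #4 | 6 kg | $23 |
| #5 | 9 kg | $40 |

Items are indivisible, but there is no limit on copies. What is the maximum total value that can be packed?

$103

Best value-per-unit is #5 at 40/9; filling with it alone gives 2×40 = 80.
Optimal mix: 1×#4 + 2×#5 → weight 24, value 103.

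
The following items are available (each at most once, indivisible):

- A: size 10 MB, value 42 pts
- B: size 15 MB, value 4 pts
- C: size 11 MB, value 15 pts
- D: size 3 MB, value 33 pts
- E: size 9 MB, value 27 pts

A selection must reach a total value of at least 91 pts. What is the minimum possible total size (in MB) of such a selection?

Subsets with value ≥ 91, sorted by total size:
- A+D+E: size 22, value 102
- A+C+D+E: size 33, value 117
Minimum size: 22 MB.

22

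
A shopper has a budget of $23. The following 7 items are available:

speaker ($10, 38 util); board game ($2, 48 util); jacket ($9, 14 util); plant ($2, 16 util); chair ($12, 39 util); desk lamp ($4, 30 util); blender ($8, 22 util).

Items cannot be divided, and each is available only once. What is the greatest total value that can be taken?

Check high-value combinations within $23:
- board game+plant+chair+desk lamp: cost 2+2+12+4=20, value 48+16+39+30=133
- speaker+board game+plant+desk lamp: cost 10+2+2+4=18, value 38+48+16+30=132
- speaker+board game+plant+blender: cost 10+2+2+8=22, value 38+48+16+22=124
- board game+chair+desk lamp: cost 2+12+4=18, value 48+39+30=117
Best: 133 util.

133 util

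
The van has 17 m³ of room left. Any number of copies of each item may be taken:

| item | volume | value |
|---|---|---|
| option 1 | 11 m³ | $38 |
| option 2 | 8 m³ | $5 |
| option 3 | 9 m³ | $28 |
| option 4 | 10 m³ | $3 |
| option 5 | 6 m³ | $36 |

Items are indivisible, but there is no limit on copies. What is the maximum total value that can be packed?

Best value-per-unit is option 5 at 36/6; filling with it alone gives 2×36 = 72.
Optimal mix: 1×option 1 + 1×option 5 → volume 17, value 74.

$74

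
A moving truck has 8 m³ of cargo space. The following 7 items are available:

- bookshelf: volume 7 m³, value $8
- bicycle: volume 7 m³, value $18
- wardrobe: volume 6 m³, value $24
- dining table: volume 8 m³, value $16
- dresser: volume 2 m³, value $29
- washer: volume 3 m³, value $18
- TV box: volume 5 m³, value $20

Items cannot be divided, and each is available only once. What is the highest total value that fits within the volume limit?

$53

This is a 0/1 knapsack; check combinations near the capacity.
- wardrobe+dresser: volume 6+2=8, value 24+29=53
- dresser+TV box: volume 2+5=7, value 29+20=49
- dresser+washer: volume 2+3=5, value 29+18=47
- washer+TV box: volume 3+5=8, value 18+20=38
- dresser: volume 2, value 29
Best: $53.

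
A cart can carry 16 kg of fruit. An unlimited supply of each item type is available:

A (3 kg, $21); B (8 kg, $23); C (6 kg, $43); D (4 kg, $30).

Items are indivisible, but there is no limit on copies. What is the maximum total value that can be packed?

$120

Best value-per-unit is D at 30/4, and filling with it alone uses weight 4×4=16. No mix of the others beats 4×30 = 120.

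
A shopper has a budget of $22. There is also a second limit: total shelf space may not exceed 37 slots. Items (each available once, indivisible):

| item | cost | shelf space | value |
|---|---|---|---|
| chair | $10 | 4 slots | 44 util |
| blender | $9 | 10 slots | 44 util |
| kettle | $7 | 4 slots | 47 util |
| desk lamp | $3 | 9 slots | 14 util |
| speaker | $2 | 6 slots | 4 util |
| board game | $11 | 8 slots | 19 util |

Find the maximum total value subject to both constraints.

109 util

Feasible sets respecting both limits:
- chair+kettle+desk lamp+speaker: cost 22, shelf space 23, value 109
- blender+kettle+desk lamp+speaker: cost 21, shelf space 29, value 109
- chair+kettle+desk lamp: cost 20, shelf space 17, value 105
- blender+kettle+desk lamp: cost 19, shelf space 23, value 105
Best: 109 util.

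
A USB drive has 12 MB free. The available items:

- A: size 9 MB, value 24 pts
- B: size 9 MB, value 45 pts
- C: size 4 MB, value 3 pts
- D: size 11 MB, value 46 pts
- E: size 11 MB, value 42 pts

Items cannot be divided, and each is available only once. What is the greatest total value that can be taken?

46 pts

Check high-value combinations within 12 MB:
- D: size 11, value 46
- B: size 9, value 45
- E: size 11, value 42
- A: size 9, value 24
Best: 46 pts.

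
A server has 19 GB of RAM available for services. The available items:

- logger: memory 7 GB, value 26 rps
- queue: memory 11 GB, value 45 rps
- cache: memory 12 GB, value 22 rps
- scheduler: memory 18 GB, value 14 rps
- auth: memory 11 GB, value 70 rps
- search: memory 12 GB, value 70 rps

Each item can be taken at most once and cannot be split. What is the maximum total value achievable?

96 rps

This is a 0/1 knapsack; check combinations near the capacity.
- logger+auth: memory 7+11=18, value 26+70=96
- logger+search: memory 7+12=19, value 26+70=96
- logger+queue: memory 7+11=18, value 26+45=71
Best: 96 rps.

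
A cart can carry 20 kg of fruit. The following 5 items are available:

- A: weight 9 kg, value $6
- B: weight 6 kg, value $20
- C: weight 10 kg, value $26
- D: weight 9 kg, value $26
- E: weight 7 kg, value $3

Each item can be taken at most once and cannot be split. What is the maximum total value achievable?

This is a 0/1 knapsack; check combinations near the capacity.
- C+D: weight 10+9=19, value 26+26=52
- B+D: weight 6+9=15, value 20+26=46
- B+C: weight 6+10=16, value 20+26=46
Best: $52.

$52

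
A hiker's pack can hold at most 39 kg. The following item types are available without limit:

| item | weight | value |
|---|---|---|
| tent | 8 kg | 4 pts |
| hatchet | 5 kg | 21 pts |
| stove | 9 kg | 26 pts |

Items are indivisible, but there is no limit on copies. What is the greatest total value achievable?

152 pts

Best value-per-unit is hatchet at 21/5; filling with it alone gives 7×21 = 147.
Optimal mix: 6×hatchet + 1×stove → weight 39, value 152.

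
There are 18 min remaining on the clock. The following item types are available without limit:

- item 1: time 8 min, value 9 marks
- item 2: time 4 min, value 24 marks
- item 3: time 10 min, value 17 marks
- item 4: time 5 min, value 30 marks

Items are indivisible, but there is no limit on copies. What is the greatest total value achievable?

108 marks

Best value-per-unit is item 2 at 24/4; filling with it alone gives 4×24 = 96.
Optimal mix: 2×item 2 + 2×item 4 → time 18, value 108.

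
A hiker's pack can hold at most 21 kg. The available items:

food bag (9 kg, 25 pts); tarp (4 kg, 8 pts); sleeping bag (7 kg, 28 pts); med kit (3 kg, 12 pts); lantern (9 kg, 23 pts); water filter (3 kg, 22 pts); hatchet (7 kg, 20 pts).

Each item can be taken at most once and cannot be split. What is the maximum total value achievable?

82 pts

Check high-value combinations within 21 kg:
- sleeping bag+med kit+water filter+hatchet: weight 7+3+3+7=20, value 28+12+22+20=82
- tarp+sleeping bag+water filter+hatchet: weight 4+7+3+7=21, value 8+28+22+20=78
- food bag+sleeping bag+water filter: weight 9+7+3=19, value 25+28+22=75
- sleeping bag+lantern+water filter: weight 7+9+3=19, value 28+23+22=73
Best: 82 pts.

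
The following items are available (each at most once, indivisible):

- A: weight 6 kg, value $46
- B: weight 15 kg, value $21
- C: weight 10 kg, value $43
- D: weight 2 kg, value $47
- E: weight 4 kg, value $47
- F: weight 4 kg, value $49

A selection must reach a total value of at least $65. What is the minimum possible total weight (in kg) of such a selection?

Subsets with value ≥ 65, sorted by total weight:
- D+F: weight 6, value 96
- D+E: weight 6, value 94
- E+F: weight 8, value 96
- A+D: weight 8, value 93
Minimum weight: 6 kg.

6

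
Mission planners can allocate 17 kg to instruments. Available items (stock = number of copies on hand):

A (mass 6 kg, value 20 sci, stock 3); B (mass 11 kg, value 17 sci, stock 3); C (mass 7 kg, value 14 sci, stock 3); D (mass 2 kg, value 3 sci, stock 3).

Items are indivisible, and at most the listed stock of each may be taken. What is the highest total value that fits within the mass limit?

Best selections within mass 17 and stock limits:
- 2×A + 2×D: mass 16, value 46
- 2×A + 1×D: mass 14, value 43
Best: 46 sci.

46 sci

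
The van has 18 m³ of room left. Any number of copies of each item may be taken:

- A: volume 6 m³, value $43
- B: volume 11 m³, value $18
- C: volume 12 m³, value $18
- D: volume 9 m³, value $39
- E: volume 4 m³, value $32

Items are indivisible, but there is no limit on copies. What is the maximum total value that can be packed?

$139

Best value-per-unit is E at 32/4; filling with it alone gives 4×32 = 128.
Optimal mix: 1×A + 3×E → volume 18, value 139.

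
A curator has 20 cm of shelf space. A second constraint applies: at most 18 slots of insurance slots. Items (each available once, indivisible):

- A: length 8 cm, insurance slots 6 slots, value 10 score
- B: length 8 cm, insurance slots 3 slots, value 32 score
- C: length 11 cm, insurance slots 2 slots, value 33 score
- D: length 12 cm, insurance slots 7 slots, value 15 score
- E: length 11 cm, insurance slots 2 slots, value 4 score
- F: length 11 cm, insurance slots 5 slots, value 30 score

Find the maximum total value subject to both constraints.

65 score

Feasible sets respecting both limits:
- B+C: length 19, insurance slots 5, value 65
- B+F: length 19, insurance slots 8, value 62
- B+D: length 20, insurance slots 10, value 47
- A+C: length 19, insurance slots 8, value 43
Best: 65 score.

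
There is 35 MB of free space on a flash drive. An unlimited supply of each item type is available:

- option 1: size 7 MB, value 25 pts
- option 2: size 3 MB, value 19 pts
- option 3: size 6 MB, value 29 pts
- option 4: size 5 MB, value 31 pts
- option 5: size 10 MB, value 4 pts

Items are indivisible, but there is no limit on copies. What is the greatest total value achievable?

Best value-per-unit is option 2 at 19/3; filling with it alone gives 11×19 = 209.
Optimal mix: 10×option 2 + 1×option 4 → size 35, value 221.

221 pts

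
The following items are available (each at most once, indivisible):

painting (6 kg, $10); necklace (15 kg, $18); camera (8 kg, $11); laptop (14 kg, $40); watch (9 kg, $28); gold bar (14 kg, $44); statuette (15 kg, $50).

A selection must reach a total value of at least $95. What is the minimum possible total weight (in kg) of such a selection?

35

Subsets with value ≥ 95, sorted by total weight:
- painting+gold bar+statuette: weight 35, value 104
- painting+laptop+statuette: weight 35, value 100
Minimum weight: 35 kg.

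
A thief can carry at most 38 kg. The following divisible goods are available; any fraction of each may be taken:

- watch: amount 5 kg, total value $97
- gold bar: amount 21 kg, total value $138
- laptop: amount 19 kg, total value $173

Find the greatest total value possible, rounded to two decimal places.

Take in order of value per unit:
- watch (97/5 per unit): all 5 → value 97, running total 97.00
- laptop (173/19 per unit): all 19 → value 173, running total 270.00
- gold bar (138/21 per unit): 14 of 21 → value 14×138/21 = 92.0000, running total 362.00
Total 362.00.

362.00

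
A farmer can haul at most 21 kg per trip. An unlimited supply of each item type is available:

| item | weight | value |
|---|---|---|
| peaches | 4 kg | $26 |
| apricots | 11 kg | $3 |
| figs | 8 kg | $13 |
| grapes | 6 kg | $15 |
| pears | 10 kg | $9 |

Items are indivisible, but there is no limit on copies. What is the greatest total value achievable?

Best value-per-unit is peaches at 26/4, and filling with it alone uses weight 5×4=20. No mix of the others beats 5×26 = 130.

$130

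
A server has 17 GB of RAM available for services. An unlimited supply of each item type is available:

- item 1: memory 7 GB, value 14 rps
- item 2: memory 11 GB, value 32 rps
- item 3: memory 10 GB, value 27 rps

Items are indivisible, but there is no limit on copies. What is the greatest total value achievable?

Best value-per-unit is item 2 at 32/11; filling with it alone gives 1×32 = 32.
Optimal mix: 1×item 1 + 1×item 3 → memory 17, value 41.

41 rps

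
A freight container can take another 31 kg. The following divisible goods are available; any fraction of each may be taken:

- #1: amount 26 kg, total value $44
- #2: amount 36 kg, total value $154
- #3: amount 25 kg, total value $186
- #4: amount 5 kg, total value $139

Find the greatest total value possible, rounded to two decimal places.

329.28

Take in order of value per unit:
- #4 (139/5 per unit): all 5 → value 139, running total 139.00
- #3 (186/25 per unit): all 25 → value 186, running total 325.00
- #2 (154/36 per unit): 1 of 36 → value 1×154/36 = 4.2778, running total 329.28
Total 329.28.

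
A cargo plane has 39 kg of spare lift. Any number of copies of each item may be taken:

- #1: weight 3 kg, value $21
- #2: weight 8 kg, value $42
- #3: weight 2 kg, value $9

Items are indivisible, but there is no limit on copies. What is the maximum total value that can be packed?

Best value-per-unit is #1 at 21/3, and filling with it alone uses weight 13×3=39. No mix of the others beats 13×21 = 273.

$273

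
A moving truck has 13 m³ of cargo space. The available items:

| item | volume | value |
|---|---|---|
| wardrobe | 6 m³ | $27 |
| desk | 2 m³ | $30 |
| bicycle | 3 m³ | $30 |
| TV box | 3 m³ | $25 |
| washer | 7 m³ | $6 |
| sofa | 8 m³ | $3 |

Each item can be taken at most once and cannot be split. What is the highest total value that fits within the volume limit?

$87

Check high-value combinations within 13 m³:
- wardrobe+desk+bicycle: volume 6+2+3=11, value 27+30+30=87
- desk+bicycle+TV box: volume 2+3+3=8, value 30+30+25=85
- wardrobe+desk+TV box: volume 6+2+3=11, value 27+30+25=82
- wardrobe+bicycle+TV box: volume 6+3+3=12, value 27+30+25=82
Best: $87.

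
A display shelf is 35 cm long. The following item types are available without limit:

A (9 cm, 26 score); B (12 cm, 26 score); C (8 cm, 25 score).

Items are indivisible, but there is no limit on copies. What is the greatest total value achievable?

103 score

Best value-per-unit is C at 25/8; filling with it alone gives 4×25 = 100.
Optimal mix: 3×A + 1×C → length 35, value 103.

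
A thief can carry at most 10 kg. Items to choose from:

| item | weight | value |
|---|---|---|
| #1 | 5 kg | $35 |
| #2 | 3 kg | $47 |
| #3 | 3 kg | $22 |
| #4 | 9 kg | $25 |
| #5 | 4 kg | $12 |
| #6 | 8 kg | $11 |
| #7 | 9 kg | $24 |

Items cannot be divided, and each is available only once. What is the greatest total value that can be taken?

$82

Check high-value combinations within 10 kg:
- #1+#2: weight 5+3=8, value 35+47=82
- #2+#3+#5: weight 3+3+4=10, value 47+22+12=81
- #2+#3: weight 3+3=6, value 47+22=69
- #2+#5: weight 3+4=7, value 47+12=59
Best: $82.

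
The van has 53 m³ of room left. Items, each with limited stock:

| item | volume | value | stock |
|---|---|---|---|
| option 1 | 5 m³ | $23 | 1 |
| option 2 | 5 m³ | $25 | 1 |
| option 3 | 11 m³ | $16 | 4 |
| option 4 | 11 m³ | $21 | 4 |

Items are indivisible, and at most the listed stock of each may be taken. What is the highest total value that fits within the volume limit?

$111

Top feasible selections:
- 1×option 1 + 1×option 2 + 3×option 4: volume 43, value 111
- 1×option 2 + 4×option 4: volume 49, value 109
- 1×option 1 + 4×option 4: volume 49, value 107
Best: $111.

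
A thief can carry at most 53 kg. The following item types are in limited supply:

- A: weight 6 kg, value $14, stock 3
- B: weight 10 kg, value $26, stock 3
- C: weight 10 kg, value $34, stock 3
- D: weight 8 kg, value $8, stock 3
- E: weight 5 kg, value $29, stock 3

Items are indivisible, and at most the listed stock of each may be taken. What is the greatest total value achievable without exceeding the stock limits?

$203

Best selections within weight 53 and stock limits:
- 1×A + 3×C + 3×E: weight 51, value 203
- 3×C + 1×D + 3×E: weight 53, value 197
- 3×A + 2×C + 3×E: weight 53, value 197
Best: $203.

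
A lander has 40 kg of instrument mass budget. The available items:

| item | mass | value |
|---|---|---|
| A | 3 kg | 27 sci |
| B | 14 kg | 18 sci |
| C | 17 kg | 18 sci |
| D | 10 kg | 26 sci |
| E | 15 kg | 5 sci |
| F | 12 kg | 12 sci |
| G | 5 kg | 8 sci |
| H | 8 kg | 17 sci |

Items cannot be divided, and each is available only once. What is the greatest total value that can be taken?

Check high-value combinations within 40 kg:
- A+B+D+G+H: mass 3+14+10+5+8=40, value 27+18+26+8+17=96
- A+D+F+G+H: mass 3+10+12+5+8=38, value 27+26+12+8+17=90
- A+B+D+H: mass 3+14+10+8=35, value 27+18+26+17=88
- A+C+D+H: mass 3+17+10+8=38, value 27+18+26+17=88
- A+B+D+F: mass 3+14+10+12=39, value 27+18+26+12=83
Best: 96 sci.

96 sci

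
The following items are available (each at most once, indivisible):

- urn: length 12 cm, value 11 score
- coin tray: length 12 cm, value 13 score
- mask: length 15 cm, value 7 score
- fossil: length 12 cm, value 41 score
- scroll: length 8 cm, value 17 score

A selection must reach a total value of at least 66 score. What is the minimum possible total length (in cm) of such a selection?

Subsets with value ≥ 66, sorted by total length:
- coin tray+fossil+scroll: length 32, value 71
- urn+fossil+scroll: length 32, value 69
- urn+coin tray+fossil+scroll: length 44, value 82
Minimum length: 32 cm.

32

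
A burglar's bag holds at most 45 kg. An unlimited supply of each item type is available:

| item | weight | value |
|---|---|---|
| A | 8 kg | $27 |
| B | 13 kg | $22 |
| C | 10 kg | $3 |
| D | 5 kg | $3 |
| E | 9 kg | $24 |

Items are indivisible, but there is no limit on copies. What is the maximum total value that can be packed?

Best value-per-unit is A at 27/8; filling with it alone gives 5×27 = 135.
Optimal mix: 5×A + 1×D → weight 45, value 138.

$138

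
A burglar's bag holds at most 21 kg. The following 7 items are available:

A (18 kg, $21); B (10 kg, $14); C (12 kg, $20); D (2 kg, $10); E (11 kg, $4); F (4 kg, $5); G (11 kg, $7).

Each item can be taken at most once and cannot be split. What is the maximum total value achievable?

$35

Check high-value combinations within 21 kg:
- C+D+F: weight 12+2+4=18, value 20+10+5=35
- A+D: weight 18+2=20, value 21+10=31
- C+D: weight 12+2=14, value 20+10=30
- B+D+F: weight 10+2+4=16, value 14+10+5=29
Best: $35.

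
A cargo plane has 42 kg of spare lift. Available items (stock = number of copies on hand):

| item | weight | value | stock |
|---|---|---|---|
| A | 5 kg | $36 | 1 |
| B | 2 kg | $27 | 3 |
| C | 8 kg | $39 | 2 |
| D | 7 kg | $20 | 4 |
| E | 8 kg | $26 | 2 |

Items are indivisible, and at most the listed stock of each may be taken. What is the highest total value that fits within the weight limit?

$241

Best selections within weight 42 and stock limits:
- 1×A + 3×B + 2×C + 1×D + 1×E: weight 42, value 241
- 1×A + 3×B + 2×C + 2×D: weight 41, value 235
Best: $241.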